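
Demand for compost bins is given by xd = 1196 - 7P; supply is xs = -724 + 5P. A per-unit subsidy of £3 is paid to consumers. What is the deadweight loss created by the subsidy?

Deadweight loss = £13.125

Pre-subsidy: 1196 - 7P = -724 + 5P gives P* = 160, x* = 76.
With the rebate, buyers effectively pay Pb = Ps − 3, where Ps is the price sellers receive.
Demand in terms of Ps becomes xd = 1196 − 7(Ps − 3) = 1217 - 7Ps. Setting this equal to supply: 1217 - 7Ps = -724 + 5Ps, so Ps = 161.75.
Buyers pay Pb = 161.75 − 3 = 158.75; x' = -724 + 5·161.75 = 84.75.
The subsidy expands output by 84.75 − 76 = 8.75 past the efficient level; on those units the gap between marginal cost and willingness to pay runs from 0 up to 3.
DWL = ½ × 3 × 8.75 = 13.125.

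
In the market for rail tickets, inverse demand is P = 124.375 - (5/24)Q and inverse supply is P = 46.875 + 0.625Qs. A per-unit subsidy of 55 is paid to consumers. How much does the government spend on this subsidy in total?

Pre-subsidy: 124.375 - (5/24)Q = 46.875 + 0.625Q gives Q* = 93 and P* = 105.
With the rebate, buyers effectively pay Pb = Ps − 55, where Ps is the price sellers receive.
On the curves, Pb = 124.375 - (5/24)Q and Ps = 46.875 + 0.625Q; the wedge Ps − Pb = 55 gives 46.875 + 0.625Q − (124.375 - (5/24)Q) = 55, so Q' = 159.
Then Pb = 124.375 − (5/24)·159 = 91.25 and Ps = 46.875 + 0.625·159 = 146.25.
Government outlay = subsidy × quantity = 55 × 159 = 8745.

Government cost = 8745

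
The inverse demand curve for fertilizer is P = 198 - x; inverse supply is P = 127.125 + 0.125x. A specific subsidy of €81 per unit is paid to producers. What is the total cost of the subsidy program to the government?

Pre-subsidy: 198 - x = 127.125 + 0.125x gives x* = 63 and P* = 135.
With the subsidy, sellers receive Ps = Pb + 81 for each unit, where Pb is the price buyers pay.
On the curves, Pb = 198 - x and Ps = 127.125 + 0.125x; the wedge Ps − Pb = 81 gives 127.125 + 0.125x − (198 - x) = 81, so x' = 135.
Then Pb = 198 − 1·135 = 63 and Ps = 127.125 + 0.125·135 = 144.
Government outlay = subsidy × quantity = 81 × 135 = 10935.

Government cost = €10935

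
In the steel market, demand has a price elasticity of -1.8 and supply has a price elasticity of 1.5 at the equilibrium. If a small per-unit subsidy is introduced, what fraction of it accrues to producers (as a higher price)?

Producer share = 6/11

For a small subsidy around the equilibrium, the benefit split depends on the relative slopes, which at a point are proportional to the elasticities.
Buyer share = εs/(εs + |εd|) = 1.5/(1.5 + 1.8) = 5/11; seller share = |εd|/(εs + |εd|) = 6/11.
So producers capture 6/11 of the subsidy.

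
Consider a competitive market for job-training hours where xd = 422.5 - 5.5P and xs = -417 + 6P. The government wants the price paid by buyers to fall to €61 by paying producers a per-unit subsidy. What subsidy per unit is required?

Required subsidy s = €23 per unit

At a buyer price of 61, quantity demanded is 422.5 − 5.5·61 = 87.
Sellers supply 87 only when they receive Ps with -417 + 6·Ps = 87, i.e. Ps = 84.
s = Ps − Pb = 84 − 61 = 23.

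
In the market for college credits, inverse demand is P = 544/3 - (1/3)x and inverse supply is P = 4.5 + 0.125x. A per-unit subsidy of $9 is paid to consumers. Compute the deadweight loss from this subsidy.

Pre-subsidy: 544/3 - (1/3)x = 4.5 + 0.125x gives x* = 4244/11 and P* = 580/11.
With the rebate, buyers effectively pay Pb = Ps − 9, where Ps is the price sellers receive.
On the curves, Pb = 544/3 - (1/3)x and Ps = 4.5 + 0.125x; the wedge Ps − Pb = 9 gives 4.5 + 0.125x − (544/3 - (1/3)x) = 9, so x' = 4460/11.
Then Pb = 544/3 − (1/3)·(4460/11) = 508/11 and Ps = 4.5 + 0.125·(4460/11) = 607/11.
The subsidy expands output by 4460/11 − 4244/11 = 216/11 past the efficient level; on those units the gap between marginal cost and willingness to pay runs from 0 up to 9.
DWL = ½ × 9 × 216/11 = 972/11.

Deadweight loss = 972/11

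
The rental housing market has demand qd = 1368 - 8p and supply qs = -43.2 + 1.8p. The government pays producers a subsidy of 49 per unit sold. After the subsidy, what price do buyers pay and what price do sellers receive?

Buyers pay 135; sellers receive 184

Pre-subsidy: 1368 - 8p = -43.2 + 1.8p gives p* = 144, q* = 216.
With the subsidy, sellers receive ps = pb + 49 for each unit, where pb is the price buyers pay.
Supply in terms of pb becomes qs = -43.2 + 1.8(pb + 49) = 45 + 1.8pb. Setting this equal to demand: 1368 - 8pb = 45 + 1.8pb, so pb = 135.
Sellers receive ps = 135 + 49 = 184; q' = 1368 − 8·135 = 288.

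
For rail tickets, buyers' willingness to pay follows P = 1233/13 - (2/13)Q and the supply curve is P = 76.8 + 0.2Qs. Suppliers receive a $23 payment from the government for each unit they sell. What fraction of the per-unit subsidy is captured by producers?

Pre-subsidy: 1233/13 - (2/13)Q = 76.8 + 0.2Q gives Q* = 51 and P* = 87.
With the subsidy, sellers receive Ps = Pb + 23 for each unit, where Pb is the price buyers pay.
On the curves, Pb = 1233/13 - (2/13)Q and Ps = 76.8 + 0.2Q; the wedge Ps − Pb = 23 gives 76.8 + 0.2Q − (1233/13 - (2/13)Q) = 23, so Q' = 116.
Then Pb = 1233/13 − (2/13)·116 = 77 and Ps = 76.8 + 0.2·116 = 100.
Buyers' price falls by P* − Pb = 87 − 77 = 10; sellers' price rises by Ps − P* = 100 − 87 = 13.
So producers capture 13/23 = 13/23 of each unit of subsidy.

Producer share = 13/23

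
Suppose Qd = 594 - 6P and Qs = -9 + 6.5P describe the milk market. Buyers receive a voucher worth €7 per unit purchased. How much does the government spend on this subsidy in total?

Government cost = €2284.8

Pre-subsidy: 594 - 6P = -9 + 6.5P gives P* = 48.24, Q* = 304.56.
With the rebate, buyers effectively pay Pb = Ps − 7, where Ps is the price sellers receive.
Demand in terms of Ps becomes Qd = 594 − 6(Ps − 7) = 636 - 6Ps. Setting this equal to supply: 636 - 6Ps = -9 + 6.5Ps, so Ps = 51.6.
Buyers pay Pb = 51.6 − 7 = 44.6; Q' = -9 + 6.5·51.6 = 326.4.
Government outlay = subsidy × quantity = 7 × 326.4 = 2284.8.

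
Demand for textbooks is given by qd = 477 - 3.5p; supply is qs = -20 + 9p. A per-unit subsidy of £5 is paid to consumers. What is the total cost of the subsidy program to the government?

Pre-subsidy: 477 - 3.5p = -20 + 9p gives p* = 39.76, q* = 337.84.
With the rebate, buyers effectively pay pb = ps − 5, where ps is the price sellers receive.
Demand in terms of ps becomes qd = 477 − 3.5(ps − 5) = 494.5 - 3.5ps. Setting this equal to supply: 494.5 - 3.5ps = -20 + 9ps, so ps = 41.16.
Buyers pay pb = 41.16 − 5 = 36.16; q' = -20 + 9·41.16 = 350.44.
Government outlay = subsidy × quantity = 5 × 350.44 = 1752.2.

Government cost = £1752.2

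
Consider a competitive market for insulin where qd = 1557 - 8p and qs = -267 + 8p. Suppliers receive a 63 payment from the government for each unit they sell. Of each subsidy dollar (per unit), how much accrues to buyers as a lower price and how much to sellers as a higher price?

Buyers gain 31.5 per unit; sellers gain 31.5 per unit

Pre-subsidy: 1557 - 8p = -267 + 8p gives p* = 114, q* = 645.
With the subsidy, sellers receive ps = pb + 63 for each unit, where pb is the price buyers pay.
Supply in terms of pb becomes qs = -267 + 8(pb + 63) = 237 + 8pb. Setting this equal to demand: 1557 - 8pb = 237 + 8pb, so pb = 82.5.
Sellers receive ps = 82.5 + 63 = 145.5; q' = 1557 − 8·82.5 = 897.
Buyers' price falls by p* − pb = 114 − 82.5 = 31.5; sellers' price rises by ps − p* = 145.5 − 114 = 31.5.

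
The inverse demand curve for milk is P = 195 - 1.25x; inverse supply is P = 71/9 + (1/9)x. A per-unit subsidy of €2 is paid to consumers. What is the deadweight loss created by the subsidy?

Deadweight loss = 72/49

Pre-subsidy: 195 - 1.25x = 71/9 + (1/9)x gives x* = 6736/49 and P* = 1135/49.
With the rebate, buyers effectively pay Pb = Ps − 2, where Ps is the price sellers receive.
On the curves, Pb = 195 - 1.25x and Ps = 71/9 + (1/9)x; the wedge Ps − Pb = 2 gives 71/9 + (1/9)x − (195 - 1.25x) = 2, so x' = 6808/49.
Then Pb = 195 − 1.25·(6808/49) = 1045/49 and Ps = 71/9 + (1/9)·(6808/49) = 1143/49.
The subsidy expands output by 6808/49 − 6736/49 = 72/49 past the efficient level; on those units the gap between marginal cost and willingness to pay runs from 0 up to 2.
DWL = ½ × 2 × 72/49 = 72/49.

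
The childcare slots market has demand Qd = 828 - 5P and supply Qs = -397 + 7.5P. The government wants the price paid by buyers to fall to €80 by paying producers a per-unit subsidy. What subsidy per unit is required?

Required subsidy s = €30 per unit

At a buyer price of 80, quantity demanded is 828 − 5·80 = 428.
Sellers supply 428 only when they receive Ps with -397 + 7.5·Ps = 428, i.e. Ps = 110.
s = Ps − Pb = 110 − 80 = 30.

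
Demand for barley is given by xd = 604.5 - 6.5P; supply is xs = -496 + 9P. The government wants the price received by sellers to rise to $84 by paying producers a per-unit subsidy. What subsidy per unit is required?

At a seller price of 84, quantity supplied is -496 + 9·84 = 260.
Buyers absorb 260 only when they pay Pb with 604.5 − 6.5·Pb = 260, i.e. Pb = 53.
s = Ps − Pb = 84 − 53 = 31.

Required subsidy s = $31 per unit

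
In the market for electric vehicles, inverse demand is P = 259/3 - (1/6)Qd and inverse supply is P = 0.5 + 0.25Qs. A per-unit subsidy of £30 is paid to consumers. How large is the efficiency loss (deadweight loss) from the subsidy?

Deadweight loss = £1080

Pre-subsidy: 259/3 - (1/6)Q = 0.5 + 0.25Q gives Q* = 206 and P* = 52.
With the rebate, buyers effectively pay Pb = Ps − 30, where Ps is the price sellers receive.
On the curves, Pb = 259/3 - (1/6)Q and Ps = 0.5 + 0.25Q; the wedge Ps − Pb = 30 gives 0.5 + 0.25Q − (259/3 - (1/6)Q) = 30, so Q' = 278.
Then Pb = 259/3 − (1/6)·278 = 40 and Ps = 0.5 + 0.25·278 = 70.
The subsidy expands output by 278 − 206 = 72 past the efficient level; on those units the gap between marginal cost and willingness to pay runs from 0 up to 30.
DWL = ½ × 30 × 72 = 1080.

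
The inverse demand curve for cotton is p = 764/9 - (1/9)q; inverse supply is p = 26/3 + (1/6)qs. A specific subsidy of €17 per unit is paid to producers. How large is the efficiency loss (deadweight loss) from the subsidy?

Deadweight loss = €520.2

Pre-subsidy: 764/9 - (1/9)q = 26/3 + (1/6)q gives q* = 274.4 and p* = 54.4.
With the subsidy, sellers receive ps = pb + 17 for each unit, where pb is the price buyers pay.
On the curves, pb = 764/9 - (1/9)q and ps = 26/3 + (1/6)q; the wedge ps − pb = 17 gives 26/3 + (1/6)q − (764/9 - (1/9)q) = 17, so q' = 335.6.
Then pb = 764/9 − (1/9)·335.6 = 47.6 and ps = 26/3 + (1/6)·335.6 = 64.6.
The subsidy expands output by 335.6 − 274.4 = 61.2 past the efficient level; on those units the gap between marginal cost and willingness to pay runs from 0 up to 17.
DWL = ½ × 17 × 61.2 = 520.2.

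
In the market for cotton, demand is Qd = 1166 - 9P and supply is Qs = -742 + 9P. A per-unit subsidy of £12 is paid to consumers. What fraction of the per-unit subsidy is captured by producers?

Producer share = 0.5

Pre-subsidy: 1166 - 9P = -742 + 9P gives P* = 106, Q* = 212.
With the rebate, buyers effectively pay Pb = Ps − 12, where Ps is the price sellers receive.
Demand in terms of Ps becomes Qd = 1166 − 9(Ps − 12) = 1274 - 9Ps. Setting this equal to supply: 1274 - 9Ps = -742 + 9Ps, so Ps = 112.
Buyers pay Pb = 112 − 12 = 100; Q' = -742 + 9·112 = 266.
Buyers' price falls by P* − Pb = 106 − 100 = 6; sellers' price rises by Ps − P* = 112 − 106 = 6.
So producers capture 6/12 = 0.5 of each unit of subsidy.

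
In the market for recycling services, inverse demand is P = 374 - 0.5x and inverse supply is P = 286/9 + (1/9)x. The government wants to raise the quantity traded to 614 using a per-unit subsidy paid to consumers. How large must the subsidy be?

At x = 614, from the demand curve buyers pay Pb = 374 − 0.5·614 = 67; from the supply curve sellers need Ps = 286/9 + (1/9)·614 = 100.
The subsidy must fill the gap: s = Ps − Pb = 100 − 67 = 33.

Required subsidy s = 33 per unit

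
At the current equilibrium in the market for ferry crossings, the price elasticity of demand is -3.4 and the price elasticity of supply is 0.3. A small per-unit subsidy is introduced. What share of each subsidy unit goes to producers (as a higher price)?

Producer share = 34/37

For a small subsidy around the equilibrium, the benefit split depends on the relative slopes, which at a point are proportional to the elasticities.
Buyer share = εs/(εs + |εd|) = 0.3/(0.3 + 3.4) = 3/37; seller share = |εd|/(εs + |εd|) = 34/37.
So producers capture 34/37 of the subsidy.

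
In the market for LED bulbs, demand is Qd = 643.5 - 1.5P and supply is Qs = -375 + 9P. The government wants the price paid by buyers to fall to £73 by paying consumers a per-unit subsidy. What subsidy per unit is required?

Required subsidy s = £28 per unit

At a buyer price of 73, quantity demanded is 643.5 − 1.5·73 = 534.
Sellers supply 534 only when they receive Ps with -375 + 9·Ps = 534, i.e. Ps = 101.
s = Ps − Pb = 101 − 73 = 28.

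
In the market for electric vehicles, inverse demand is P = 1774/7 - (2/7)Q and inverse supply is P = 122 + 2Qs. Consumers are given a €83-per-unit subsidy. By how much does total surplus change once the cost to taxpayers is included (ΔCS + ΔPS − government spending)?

Pre-subsidy: 1774/7 - (2/7)Q = 122 + 2Q gives Q* = 57.5 and P* = 237.
With the rebate, buyers effectively pay Pb = Ps − 83, where Ps is the price sellers receive.
On the curves, Pb = 1774/7 - (2/7)Q and Ps = 122 + 2Q; the wedge Ps − Pb = 83 gives 122 + 2Q − (1774/7 - (2/7)Q) = 83, so Q' = 93.8125.
Then Pb = 1774/7 − (2/7)·93.8125 = 226.625 and Ps = 122 + 2·93.8125 = 309.625.
ΔCS = ½(57.5 + 93.8125)(237 − 226.625) = 784.93359375; ΔPS = ½(57.5 + 93.8125)(309.625 − 237) = 5494.53515625.
Government spending = 83 × 93.8125 = 7786.4375.
Net change = 784.93359375 + 5494.53515625 − 7786.4375 = -1506.96875. The loss equals the DWL triangle ½·83·36.3125.

Net change in total surplus = -€1506.96875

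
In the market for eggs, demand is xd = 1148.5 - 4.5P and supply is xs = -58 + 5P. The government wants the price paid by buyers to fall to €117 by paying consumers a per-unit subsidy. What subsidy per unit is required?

At a buyer price of 117, quantity demanded is 1148.5 − 4.5·117 = 622.
Sellers supply 622 only when they receive Ps with -58 + 5·Ps = 622, i.e. Ps = 136.
s = Ps − Pb = 136 − 117 = 19.

Required subsidy s = €19 per unit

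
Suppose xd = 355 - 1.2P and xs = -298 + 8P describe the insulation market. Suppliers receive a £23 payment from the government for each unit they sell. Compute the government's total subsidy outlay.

Pre-subsidy: 355 - 1.2P = -298 + 8P gives P* = 3265/46, x* = 6206/23.
With the subsidy, sellers receive Ps = Pb + 23 for each unit, where Pb is the price buyers pay.
Supply in terms of Pb becomes xs = -298 + 8(Pb + 23) = -114 + 8Pb. Setting this equal to demand: 355 - 1.2Pb = -114 + 8Pb, so Pb = 2345/46.
Sellers receive Ps = 2345/46 + 23 = 3403/46; x' = 355 − 1.2·(2345/46) = 6758/23.
Government outlay = subsidy × quantity = 23 × 6758/23 = 6758.

Government cost = £6758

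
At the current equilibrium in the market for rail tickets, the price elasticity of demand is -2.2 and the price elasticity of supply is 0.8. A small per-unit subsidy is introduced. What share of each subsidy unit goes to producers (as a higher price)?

Producer share = 11/15

For a small subsidy around the equilibrium, the benefit split depends on the relative slopes, which at a point are proportional to the elasticities.
Buyer share = εs/(εs + |εd|) = 0.8/(0.8 + 2.2) = 4/15; seller share = |εd|/(εs + |εd|) = 11/15.
So producers capture 11/15 of the subsidy.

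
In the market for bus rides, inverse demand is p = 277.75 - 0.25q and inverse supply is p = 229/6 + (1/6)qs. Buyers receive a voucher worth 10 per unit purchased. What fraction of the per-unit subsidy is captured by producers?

Producer share = 0.4

Pre-subsidy: 277.75 - 0.25q = 229/6 + (1/6)q gives q* = 575 and p* = 134.
With the rebate, buyers effectively pay pb = ps − 10, where ps is the price sellers receive.
On the curves, pb = 277.75 - 0.25q and ps = 229/6 + (1/6)q; the wedge ps − pb = 10 gives 229/6 + (1/6)q − (277.75 - 0.25q) = 10, so q' = 599.
Then pb = 277.75 − 0.25·599 = 128 and ps = 229/6 + (1/6)·599 = 138.
Buyers' price falls by p* − pb = 134 − 128 = 6; sellers' price rises by ps − p* = 138 − 134 = 4.
So producers capture 4/10 = 0.4 of each unit of subsidy.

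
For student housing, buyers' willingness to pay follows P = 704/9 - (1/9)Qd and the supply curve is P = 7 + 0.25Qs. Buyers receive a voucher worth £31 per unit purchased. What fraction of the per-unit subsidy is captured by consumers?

Consumer share = 4/13

Pre-subsidy: 704/9 - (1/9)Q = 7 + 0.25Q gives Q* = 2564/13 and P* = 732/13.
With the rebate, buyers effectively pay Pb = Ps − 31, where Ps is the price sellers receive.
On the curves, Pb = 704/9 - (1/9)Q and Ps = 7 + 0.25Q; the wedge Ps − Pb = 31 gives 7 + 0.25Q − (704/9 - (1/9)Q) = 31, so Q' = 3680/13.
Then Pb = 704/9 − (1/9)·(3680/13) = 608/13 and Ps = 7 + 0.25·(3680/13) = 1011/13.
Buyers' price falls by P* − Pb = 732/13 − 608/13 = 124/13; sellers' price rises by Ps − P* = 1011/13 − 732/13 = 279/13.
So consumers capture (124/13)/31 = 4/13 of each unit of subsidy.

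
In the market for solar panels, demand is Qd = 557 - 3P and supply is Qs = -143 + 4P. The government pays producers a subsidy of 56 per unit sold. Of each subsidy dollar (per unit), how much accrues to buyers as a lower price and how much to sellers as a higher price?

Pre-subsidy: 557 - 3P = -143 + 4P gives P* = 100, Q* = 257.
With the subsidy, sellers receive Ps = Pb + 56 for each unit, where Pb is the price buyers pay.
Supply in terms of Pb becomes Qs = -143 + 4(Pb + 56) = 81 + 4Pb. Setting this equal to demand: 557 - 3Pb = 81 + 4Pb, so Pb = 68.
Sellers receive Ps = 68 + 56 = 124; Q' = 557 − 3·68 = 353.
Buyers' price falls by P* − Pb = 100 − 68 = 32; sellers' price rises by Ps − P* = 124 − 100 = 24.

Buyers gain 32 per unit; sellers gain 24 per unit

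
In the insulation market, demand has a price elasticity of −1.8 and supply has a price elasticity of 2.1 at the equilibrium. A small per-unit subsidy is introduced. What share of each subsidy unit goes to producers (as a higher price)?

For a small subsidy around the equilibrium, the benefit split depends on the relative slopes, which at a point are proportional to the elasticities.
Buyer share = εs/(εs + |εd|) = 2.1/(2.1 + 1.8) = 7/13; seller share = |εd|/(εs + |εd|) = 6/13.
So producers capture 6/13 of the subsidy.

Producer share = 6/13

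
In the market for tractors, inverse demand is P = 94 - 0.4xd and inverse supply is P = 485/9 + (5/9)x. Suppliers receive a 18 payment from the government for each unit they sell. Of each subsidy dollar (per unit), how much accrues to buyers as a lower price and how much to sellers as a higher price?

Buyers gain 324/43 per unit; sellers gain 450/43 per unit

Pre-subsidy: 94 - 0.4x = 485/9 + (5/9)x gives x* = 1805/43 and P* = 3320/43.
With the subsidy, sellers receive Ps = Pb + 18 for each unit, where Pb is the price buyers pay.
On the curves, Pb = 94 - 0.4x and Ps = 485/9 + (5/9)x; the wedge Ps − Pb = 18 gives 485/9 + (5/9)x − (94 - 0.4x) = 18, so x' = 2615/43.
Then Pb = 94 − 0.4·(2615/43) = 2996/43 and Ps = 485/9 + (5/9)·(2615/43) = 3770/43.
Buyers' price falls by P* − Pb = 3320/43 − 2996/43 = 324/43; sellers' price rises by Ps − P* = 3770/43 − 3320/43 = 450/43.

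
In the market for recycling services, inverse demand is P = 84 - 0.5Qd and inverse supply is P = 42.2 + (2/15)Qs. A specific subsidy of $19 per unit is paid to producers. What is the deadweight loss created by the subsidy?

Pre-subsidy: 84 - 0.5Q = 42.2 + (2/15)Q gives Q* = 66 and P* = 51.
With the subsidy, sellers receive Ps = Pb + 19 for each unit, where Pb is the price buyers pay.
On the curves, Pb = 84 - 0.5Q and Ps = 42.2 + (2/15)Q; the wedge Ps − Pb = 19 gives 42.2 + (2/15)Q − (84 - 0.5Q) = 19, so Q' = 96.
Then Pb = 84 − 0.5·96 = 36 and Ps = 42.2 + (2/15)·96 = 55.
The subsidy expands output by 96 − 66 = 30 past the efficient level; on those units the gap between marginal cost and willingness to pay runs from 0 up to 19.
DWL = ½ × 19 × 30 = 285.

Deadweight loss = $285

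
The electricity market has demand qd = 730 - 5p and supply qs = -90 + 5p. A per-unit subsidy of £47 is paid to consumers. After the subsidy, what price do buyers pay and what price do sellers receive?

Buyers pay £58.5; sellers receive £105.5

Pre-subsidy: 730 - 5p = -90 + 5p gives p* = 82, q* = 320.
With the rebate, buyers effectively pay pb = ps − 47, where ps is the price sellers receive.
Demand in terms of ps becomes qd = 730 − 5(ps − 47) = 965 - 5ps. Setting this equal to supply: 965 - 5ps = -90 + 5ps, so ps = 105.5.
Buyers pay pb = 105.5 − 47 = 58.5; q' = -90 + 5·105.5 = 437.5.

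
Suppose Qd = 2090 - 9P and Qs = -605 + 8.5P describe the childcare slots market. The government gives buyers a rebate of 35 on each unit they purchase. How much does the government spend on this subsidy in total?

Government cost = 29995

Pre-subsidy: 2090 - 9P = -605 + 8.5P gives P* = 154, Q* = 704.
With the rebate, buyers effectively pay Pb = Ps − 35, where Ps is the price sellers receive.
Demand in terms of Ps becomes Qd = 2090 − 9(Ps − 35) = 2405 - 9Ps. Setting this equal to supply: 2405 - 9Ps = -605 + 8.5Ps, so Ps = 172.
Buyers pay Pb = 172 − 35 = 137; Q' = -605 + 8.5·172 = 857.
Government outlay = subsidy × quantity = 35 × 857 = 29995.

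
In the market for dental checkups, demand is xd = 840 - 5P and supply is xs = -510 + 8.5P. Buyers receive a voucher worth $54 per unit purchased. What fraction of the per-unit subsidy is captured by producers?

Pre-subsidy: 840 - 5P = -510 + 8.5P gives P* = 100, x* = 340.
With the rebate, buyers effectively pay Pb = Ps − 54, where Ps is the price sellers receive.
Demand in terms of Ps becomes xd = 840 − 5(Ps − 54) = 1110 - 5Ps. Setting this equal to supply: 1110 - 5Ps = -510 + 8.5Ps, so Ps = 120.
Buyers pay Pb = 120 − 54 = 66; x' = -510 + 8.5·120 = 510.
Buyers' price falls by P* − Pb = 100 − 66 = 34; sellers' price rises by Ps − P* = 120 − 100 = 20.
So producers capture 20/54 = 10/27 of each unit of subsidy.

Producer share = 10/27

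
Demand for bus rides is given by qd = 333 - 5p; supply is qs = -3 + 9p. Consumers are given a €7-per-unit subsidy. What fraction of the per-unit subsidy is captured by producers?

Pre-subsidy: 333 - 5p = -3 + 9p gives p* = 24, q* = 213.
With the rebate, buyers effectively pay pb = ps − 7, where ps is the price sellers receive.
Demand in terms of ps becomes qd = 333 − 5(ps − 7) = 368 - 5ps. Setting this equal to supply: 368 - 5ps = -3 + 9ps, so ps = 26.5.
Buyers pay pb = 26.5 − 7 = 19.5; q' = -3 + 9·26.5 = 235.5.
Buyers' price falls by p* − pb = 24 − 19.5 = 4.5; sellers' price rises by ps − p* = 26.5 − 24 = 2.5.
So producers capture 2.5/7 = 5/14 of each unit of subsidy.

Producer share = 5/14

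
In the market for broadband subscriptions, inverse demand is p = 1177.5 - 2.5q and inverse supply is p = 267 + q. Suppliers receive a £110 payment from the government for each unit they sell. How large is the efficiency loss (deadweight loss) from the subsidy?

Deadweight loss = 12100/7

Pre-subsidy: 1177.5 - 2.5q = 267 + q gives q* = 1821/7 and p* = 3690/7.
With the subsidy, sellers receive ps = pb + 110 for each unit, where pb is the price buyers pay.
On the curves, pb = 1177.5 - 2.5q and ps = 267 + q; the wedge ps − pb = 110 gives 267 + q − (1177.5 - 2.5q) = 110, so q' = 2041/7.
Then pb = 1177.5 − 2.5·(2041/7) = 3140/7 and ps = 267 + 1·(2041/7) = 3910/7.
The subsidy expands output by 2041/7 − 1821/7 = 220/7 past the efficient level; on those units the gap between marginal cost and willingness to pay runs from 0 up to 110.
DWL = ½ × 110 × 220/7 = 12100/7.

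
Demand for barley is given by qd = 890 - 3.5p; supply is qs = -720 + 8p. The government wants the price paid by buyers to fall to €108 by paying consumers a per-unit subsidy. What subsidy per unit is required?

At a buyer price of 108, quantity demanded is 890 − 3.5·108 = 512.
Sellers supply 512 only when they receive ps with -720 + 8·ps = 512, i.e. ps = 154.
s = ps − pb = 154 − 108 = 46.

Required subsidy s = €46 per unit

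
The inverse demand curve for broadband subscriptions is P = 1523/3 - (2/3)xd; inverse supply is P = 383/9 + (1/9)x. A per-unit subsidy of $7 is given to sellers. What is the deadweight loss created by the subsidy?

Pre-subsidy: 1523/3 - (2/3)x = 383/9 + (1/9)x gives x* = 598 and P* = 109.
With the subsidy, sellers receive Ps = Pb + 7 for each unit, where Pb is the price buyers pay.
On the curves, Pb = 1523/3 - (2/3)x and Ps = 383/9 + (1/9)x; the wedge Ps − Pb = 7 gives 383/9 + (1/9)x − (1523/3 - (2/3)x) = 7, so x' = 607.
Then Pb = 1523/3 − (2/3)·607 = 103 and Ps = 383/9 + (1/9)·607 = 110.
The subsidy expands output by 607 − 598 = 9 past the efficient level; on those units the gap between marginal cost and willingness to pay runs from 0 up to 7.
DWL = ½ × 7 × 9 = 31.5.

Deadweight loss = $31.5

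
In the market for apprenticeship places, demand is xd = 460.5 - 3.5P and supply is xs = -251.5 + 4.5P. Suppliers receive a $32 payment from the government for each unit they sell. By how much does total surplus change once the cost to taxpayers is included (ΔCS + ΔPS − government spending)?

Pre-subsidy: 460.5 - 3.5P = -251.5 + 4.5P gives P* = 89, x* = 149.
With the subsidy, sellers receive Ps = Pb + 32 for each unit, where Pb is the price buyers pay.
Supply in terms of Pb becomes xs = -251.5 + 4.5(Pb + 32) = -107.5 + 4.5Pb. Setting this equal to demand: 460.5 - 3.5Pb = -107.5 + 4.5Pb, so Pb = 71.
Sellers receive Ps = 71 + 32 = 103; x' = 460.5 − 3.5·71 = 212.
ΔCS = ½(149 + 212)(89 − 71) = 3249; ΔPS = ½(149 + 212)(103 − 89) = 2527.
Government spending = 32 × 212 = 6784.
Net change = 3249 + 2527 − 6784 = -1008. The loss equals the DWL triangle ½·32·63.

Net change in total surplus = -$1008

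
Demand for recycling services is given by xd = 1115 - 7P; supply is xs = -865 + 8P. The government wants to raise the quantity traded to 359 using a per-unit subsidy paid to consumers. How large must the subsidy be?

At x = 359, invert demand for the buyer price: Pb = (1115 − 359)/7 = 108; invert supply for the seller price: Ps = (359 − (-865))/8 = 153.
The subsidy must fill the gap: s = Ps − Pb = 153 − 108 = 45.

Required subsidy s = 45 per unit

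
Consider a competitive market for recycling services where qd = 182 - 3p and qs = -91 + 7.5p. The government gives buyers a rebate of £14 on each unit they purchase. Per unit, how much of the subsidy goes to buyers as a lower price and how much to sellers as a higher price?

Pre-subsidy: 182 - 3p = -91 + 7.5p gives p* = 26, q* = 104.
With the rebate, buyers effectively pay pb = ps − 14, where ps is the price sellers receive.
Demand in terms of ps becomes qd = 182 − 3(ps − 14) = 224 - 3ps. Setting this equal to supply: 224 - 3ps = -91 + 7.5ps, so ps = 30.
Buyers pay pb = 30 − 14 = 16; q' = -91 + 7.5·30 = 134.
Buyers' price falls by p* − pb = 26 − 16 = 10; sellers' price rises by ps − p* = 30 − 26 = 4.

Buyers gain £10 per unit; sellers gain £4 per unit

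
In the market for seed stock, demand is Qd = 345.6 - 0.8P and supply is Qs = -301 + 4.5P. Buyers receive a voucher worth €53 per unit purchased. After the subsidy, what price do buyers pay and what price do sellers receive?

Buyers pay €77; sellers receive €130

Pre-subsidy: 345.6 - 0.8P = -301 + 4.5P gives P* = 122, Q* = 248.
With the rebate, buyers effectively pay Pb = Ps − 53, where Ps is the price sellers receive.
Demand in terms of Ps becomes Qd = 345.6 − 0.8(Ps − 53) = 388 - 0.8Ps. Setting this equal to supply: 388 - 0.8Ps = -301 + 4.5Ps, so Ps = 130.
Buyers pay Pb = 130 − 53 = 77; Q' = -301 + 4.5·130 = 284.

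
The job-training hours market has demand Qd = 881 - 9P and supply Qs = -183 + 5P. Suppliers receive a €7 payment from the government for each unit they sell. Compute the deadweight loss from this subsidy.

Pre-subsidy: 881 - 9P = -183 + 5P gives P* = 76, Q* = 197.
With the subsidy, sellers receive Ps = Pb + 7 for each unit, where Pb is the price buyers pay.
Supply in terms of Pb becomes Qs = -183 + 5(Pb + 7) = -148 + 5Pb. Setting this equal to demand: 881 - 9Pb = -148 + 5Pb, so Pb = 73.5.
Sellers receive Ps = 73.5 + 7 = 80.5; Q' = 881 − 9·73.5 = 219.5.
The subsidy expands output by 219.5 − 197 = 22.5 past the efficient level; on those units the gap between marginal cost and willingness to pay runs from 0 up to 7.
DWL = ½ × 7 × 22.5 = 78.75.

Deadweight loss = €78.75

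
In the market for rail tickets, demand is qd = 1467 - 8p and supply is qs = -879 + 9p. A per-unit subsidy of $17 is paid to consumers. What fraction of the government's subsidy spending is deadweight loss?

DWL / government spending = 12/145

Pre-subsidy: 1467 - 8p = -879 + 9p gives p* = 138, q* = 363.
With the rebate, buyers effectively pay pb = ps − 17, where ps is the price sellers receive.
Demand in terms of ps becomes qd = 1467 − 8(ps − 17) = 1603 - 8ps. Setting this equal to supply: 1603 - 8ps = -879 + 9ps, so ps = 146.
Buyers pay pb = 146 − 17 = 129; q' = -879 + 9·146 = 435.
ΔCS = ½(363 + 435)(138 − 129) = 3591; ΔPS = ½(363 + 435)(146 − 138) = 3192.
Government spending = 17 × 435 = 7395.
DWL = ½ × 17 × (435 − 363) = 612; fraction = 612 / 7395 = 12/145.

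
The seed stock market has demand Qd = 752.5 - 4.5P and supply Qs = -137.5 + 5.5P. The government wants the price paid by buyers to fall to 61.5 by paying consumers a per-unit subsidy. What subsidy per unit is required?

At a buyer price of 61.5, quantity demanded is 752.5 − 4.5·61.5 = 475.75.
Sellers supply 475.75 only when they receive Ps with -137.5 + 5.5·Ps = 475.75, i.e. Ps = 111.5.
s = Ps − Pb = 111.5 − 61.5 = 50.

Required subsidy s = 50 per unit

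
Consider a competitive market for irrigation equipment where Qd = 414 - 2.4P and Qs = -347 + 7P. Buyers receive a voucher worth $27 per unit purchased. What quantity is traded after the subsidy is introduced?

Pre-subsidy: 414 - 2.4P = -347 + 7P gives P* = 3805/47, Q* = 10326/47.
With the rebate, buyers effectively pay Pb = Ps − 27, where Ps is the price sellers receive.
Demand in terms of Ps becomes Qd = 414 − 2.4(Ps − 27) = 478.8 - 2.4Ps. Setting this equal to supply: 478.8 - 2.4Ps = -347 + 7Ps, so Ps = 4129/47.
Buyers pay Pb = 4129/47 − 27 = 2860/47; Q' = -347 + 7·(4129/47) = 12594/47.

Q' = 12594/47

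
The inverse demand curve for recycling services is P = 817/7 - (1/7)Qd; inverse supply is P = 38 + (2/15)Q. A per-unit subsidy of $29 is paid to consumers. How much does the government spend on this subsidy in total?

Government cost = $11310

Pre-subsidy: 817/7 - (1/7)Q = 38 + (2/15)Q gives Q* = 285 and P* = 76.
With the rebate, buyers effectively pay Pb = Ps − 29, where Ps is the price sellers receive.
On the curves, Pb = 817/7 - (1/7)Q and Ps = 38 + (2/15)Q; the wedge Ps − Pb = 29 gives 38 + (2/15)Q − (817/7 - (1/7)Q) = 29, so Q' = 390.
Then Pb = 817/7 − (1/7)·390 = 61 and Ps = 38 + (2/15)·390 = 90.
Government outlay = subsidy × quantity = 29 × 390 = 11310.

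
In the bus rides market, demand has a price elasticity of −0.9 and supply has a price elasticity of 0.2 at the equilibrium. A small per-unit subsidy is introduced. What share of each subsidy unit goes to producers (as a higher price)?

For a small subsidy around the equilibrium, the benefit split depends on the relative slopes, which at a point are proportional to the elasticities.
Buyer share = εs/(εs + |εd|) = 0.2/(0.2 + 0.9) = 2/11; seller share = |εd|/(εs + |εd|) = 9/11.
So producers capture 9/11 of the subsidy.

Producer share = 9/11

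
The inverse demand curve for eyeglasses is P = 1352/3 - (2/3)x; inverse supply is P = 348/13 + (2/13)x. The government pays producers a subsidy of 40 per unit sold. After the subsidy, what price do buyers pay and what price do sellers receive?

Buyers pay 73.75; sellers receive 113.75

Pre-subsidy: 1352/3 - (2/3)x = 348/13 + (2/13)x gives x* = 516.625 and P* = 106.25.
With the subsidy, sellers receive Ps = Pb + 40 for each unit, where Pb is the price buyers pay.
On the curves, Pb = 1352/3 - (2/3)x and Ps = 348/13 + (2/13)x; the wedge Ps − Pb = 40 gives 348/13 + (2/13)x − (1352/3 - (2/3)x) = 40, so x' = 565.375.
Then Pb = 1352/3 − (2/3)·565.375 = 73.75 and Ps = 348/13 + (2/13)·565.375 = 113.75.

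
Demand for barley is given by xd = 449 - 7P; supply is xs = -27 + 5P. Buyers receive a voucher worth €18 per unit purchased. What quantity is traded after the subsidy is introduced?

Pre-subsidy: 449 - 7P = -27 + 5P gives P* = 119/3, x* = 514/3.
With the rebate, buyers effectively pay Pb = Ps − 18, where Ps is the price sellers receive.
Demand in terms of Ps becomes xd = 449 − 7(Ps − 18) = 575 - 7Ps. Setting this equal to supply: 575 - 7Ps = -27 + 5Ps, so Ps = 301/6.
Buyers pay Pb = 301/6 − 18 = 193/6; x' = -27 + 5·(301/6) = 1343/6.

x' = 1343/6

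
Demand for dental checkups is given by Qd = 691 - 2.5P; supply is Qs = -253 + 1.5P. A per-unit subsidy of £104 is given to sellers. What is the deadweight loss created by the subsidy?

Pre-subsidy: 691 - 2.5P = -253 + 1.5P gives P* = 236, Q* = 101.
With the subsidy, sellers receive Ps = Pb + 104 for each unit, where Pb is the price buyers pay.
Supply in terms of Pb becomes Qs = -253 + 1.5(Pb + 104) = -97 + 1.5Pb. Setting this equal to demand: 691 - 2.5Pb = -97 + 1.5Pb, so Pb = 197.
Sellers receive Ps = 197 + 104 = 301; Q' = 691 − 2.5·197 = 198.5.
The subsidy expands output by 198.5 − 101 = 97.5 past the efficient level; on those units the gap between marginal cost and willingness to pay runs from 0 up to 104.
DWL = ½ × 104 × 97.5 = 5070.

Deadweight loss = £5070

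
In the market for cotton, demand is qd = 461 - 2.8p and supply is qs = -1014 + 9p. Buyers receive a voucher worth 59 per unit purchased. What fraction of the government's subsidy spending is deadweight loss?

Pre-subsidy: 461 - 2.8p = -1014 + 9p gives p* = 125, q* = 111.
With the rebate, buyers effectively pay pb = ps − 59, where ps is the price sellers receive.
Demand in terms of ps becomes qd = 461 − 2.8(ps − 59) = 626.2 - 2.8ps. Setting this equal to supply: 626.2 - 2.8ps = -1014 + 9ps, so ps = 139.
Buyers pay pb = 139 − 59 = 80; q' = -1014 + 9·139 = 237.
ΔCS = ½(111 + 237)(125 − 80) = 7830; ΔPS = ½(111 + 237)(139 − 125) = 2436.
Government spending = 59 × 237 = 13983.
DWL = ½ × 59 × (237 − 111) = 3717; fraction = 3717 / 13983 = 21/79.

DWL / government spending = 21/79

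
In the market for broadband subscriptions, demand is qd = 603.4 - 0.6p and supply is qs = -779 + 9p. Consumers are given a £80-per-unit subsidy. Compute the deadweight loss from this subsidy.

Deadweight loss = £1800

Pre-subsidy: 603.4 - 0.6p = -779 + 9p gives p* = 144, q* = 517.
With the rebate, buyers effectively pay pb = ps − 80, where ps is the price sellers receive.
Demand in terms of ps becomes qd = 603.4 − 0.6(ps − 80) = 651.4 - 0.6ps. Setting this equal to supply: 651.4 - 0.6ps = -779 + 9ps, so ps = 149.
Buyers pay pb = 149 − 80 = 69; q' = -779 + 9·149 = 562.
The subsidy expands output by 562 − 517 = 45 past the efficient level; on those units the gap between marginal cost and willingness to pay runs from 0 up to 80.
DWL = ½ × 80 × 45 = 1800.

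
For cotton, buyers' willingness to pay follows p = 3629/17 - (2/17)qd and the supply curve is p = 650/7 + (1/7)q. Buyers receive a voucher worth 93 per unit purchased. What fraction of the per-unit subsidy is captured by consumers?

Consumer share = 14/31

Pre-subsidy: 3629/17 - (2/17)q = 650/7 + (1/7)q gives q* = 463 and p* = 159.
With the rebate, buyers effectively pay pb = ps − 93, where ps is the price sellers receive.
On the curves, pb = 3629/17 - (2/17)q and ps = 650/7 + (1/7)q; the wedge ps − pb = 93 gives 650/7 + (1/7)q − (3629/17 - (2/17)q) = 93, so q' = 820.
Then pb = 3629/17 − (2/17)·820 = 117 and ps = 650/7 + (1/7)·820 = 210.
Buyers' price falls by p* − pb = 159 − 117 = 42; sellers' price rises by ps − p* = 210 − 159 = 51.
So consumers capture 42/93 = 14/31 of each unit of subsidy.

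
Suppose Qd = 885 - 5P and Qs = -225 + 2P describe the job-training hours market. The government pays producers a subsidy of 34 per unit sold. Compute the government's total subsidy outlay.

Pre-subsidy: 885 - 5P = -225 + 2P gives P* = 1110/7, Q* = 645/7.
With the subsidy, sellers receive Ps = Pb + 34 for each unit, where Pb is the price buyers pay.
Supply in terms of Pb becomes Qs = -225 + 2(Pb + 34) = -157 + 2Pb. Setting this equal to demand: 885 - 5Pb = -157 + 2Pb, so Pb = 1042/7.
Sellers receive Ps = 1042/7 + 34 = 1280/7; Q' = 885 − 5·(1042/7) = 985/7.
Government outlay = subsidy × quantity = 34 × 985/7 = 33490/7.

Government cost = 33490/7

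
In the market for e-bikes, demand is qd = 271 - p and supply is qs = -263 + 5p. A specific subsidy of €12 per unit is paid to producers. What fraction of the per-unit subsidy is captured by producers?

Pre-subsidy: 271 - p = -263 + 5p gives p* = 89, q* = 182.
With the subsidy, sellers receive ps = pb + 12 for each unit, where pb is the price buyers pay.
Supply in terms of pb becomes qs = -263 + 5(pb + 12) = -203 + 5pb. Setting this equal to demand: 271 - pb = -203 + 5pb, so pb = 79.
Sellers receive ps = 79 + 12 = 91; q' = 271 − 1·79 = 192.
Buyers' price falls by p* − pb = 89 − 79 = 10; sellers' price rises by ps − p* = 91 − 89 = 2.
So producers capture 2/12 = 1/6 of each unit of subsidy.

Producer share = 1/6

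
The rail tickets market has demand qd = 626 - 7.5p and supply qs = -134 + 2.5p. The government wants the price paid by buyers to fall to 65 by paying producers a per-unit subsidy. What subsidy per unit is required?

Required subsidy s = 44 per unit

At a buyer price of 65, quantity demanded is 626 − 7.5·65 = 138.5.
Sellers supply 138.5 only when they receive ps with -134 + 2.5·ps = 138.5, i.e. ps = 109.
s = ps − pb = 109 − 65 = 44.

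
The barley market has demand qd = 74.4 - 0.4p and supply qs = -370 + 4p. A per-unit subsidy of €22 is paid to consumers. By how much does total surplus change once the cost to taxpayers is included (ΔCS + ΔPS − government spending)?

Net change in total surplus = -€88

Pre-subsidy: 74.4 - 0.4p = -370 + 4p gives p* = 101, q* = 34.
With the rebate, buyers effectively pay pb = ps − 22, where ps is the price sellers receive.
Demand in terms of ps becomes qd = 74.4 − 0.4(ps − 22) = 83.2 - 0.4ps. Setting this equal to supply: 83.2 - 0.4ps = -370 + 4ps, so ps = 103.
Buyers pay pb = 103 − 22 = 81; q' = -370 + 4·103 = 42.
ΔCS = ½(34 + 42)(101 − 81) = 760; ΔPS = ½(34 + 42)(103 − 101) = 76.
Government spending = 22 × 42 = 924.
Net change = 760 + 76 − 924 = -88. The loss equals the DWL triangle ½·22·8.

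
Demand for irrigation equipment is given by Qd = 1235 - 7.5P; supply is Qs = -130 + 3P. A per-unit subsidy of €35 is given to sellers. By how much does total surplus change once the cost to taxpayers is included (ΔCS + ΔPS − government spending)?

Net change in total surplus = -€1312.5

Pre-subsidy: 1235 - 7.5P = -130 + 3P gives P* = 130, Q* = 260.
With the subsidy, sellers receive Ps = Pb + 35 for each unit, where Pb is the price buyers pay.
Supply in terms of Pb becomes Qs = -130 + 3(Pb + 35) = -25 + 3Pb. Setting this equal to demand: 1235 - 7.5Pb = -25 + 3Pb, so Pb = 120.
Sellers receive Ps = 120 + 35 = 155; Q' = 1235 − 7.5·120 = 335.
ΔCS = ½(260 + 335)(130 − 120) = 2975; ΔPS = ½(260 + 335)(155 − 130) = 7437.5.
Government spending = 35 × 335 = 11725.
Net change = 2975 + 7437.5 − 11725 = -1312.5. The loss equals the DWL triangle ½·35·75.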